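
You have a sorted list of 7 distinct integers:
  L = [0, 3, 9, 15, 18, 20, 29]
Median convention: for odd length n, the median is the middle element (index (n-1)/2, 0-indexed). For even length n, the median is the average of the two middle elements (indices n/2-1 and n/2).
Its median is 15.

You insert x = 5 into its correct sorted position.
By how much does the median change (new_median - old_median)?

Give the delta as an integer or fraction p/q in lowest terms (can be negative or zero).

Answer: -3

Derivation:
Old median = 15
After inserting x = 5: new sorted = [0, 3, 5, 9, 15, 18, 20, 29]
New median = 12
Delta = 12 - 15 = -3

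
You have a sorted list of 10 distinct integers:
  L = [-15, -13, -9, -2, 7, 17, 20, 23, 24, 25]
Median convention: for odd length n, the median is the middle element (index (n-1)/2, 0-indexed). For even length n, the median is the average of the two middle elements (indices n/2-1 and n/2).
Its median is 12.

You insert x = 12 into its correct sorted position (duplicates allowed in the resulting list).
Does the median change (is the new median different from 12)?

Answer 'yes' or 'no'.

Old median = 12
Insert x = 12
New median = 12
Changed? no

Answer: no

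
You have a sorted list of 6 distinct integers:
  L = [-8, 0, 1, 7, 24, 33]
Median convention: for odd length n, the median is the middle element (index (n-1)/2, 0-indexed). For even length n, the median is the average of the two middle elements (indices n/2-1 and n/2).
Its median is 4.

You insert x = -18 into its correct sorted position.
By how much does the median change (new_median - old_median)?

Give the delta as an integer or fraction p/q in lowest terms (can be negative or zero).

Answer: -3

Derivation:
Old median = 4
After inserting x = -18: new sorted = [-18, -8, 0, 1, 7, 24, 33]
New median = 1
Delta = 1 - 4 = -3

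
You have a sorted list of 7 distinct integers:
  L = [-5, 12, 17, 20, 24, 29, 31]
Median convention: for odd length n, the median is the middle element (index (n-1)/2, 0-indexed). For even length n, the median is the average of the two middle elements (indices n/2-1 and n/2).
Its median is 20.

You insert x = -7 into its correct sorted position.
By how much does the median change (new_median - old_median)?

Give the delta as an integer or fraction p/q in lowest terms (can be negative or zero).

Old median = 20
After inserting x = -7: new sorted = [-7, -5, 12, 17, 20, 24, 29, 31]
New median = 37/2
Delta = 37/2 - 20 = -3/2

Answer: -3/2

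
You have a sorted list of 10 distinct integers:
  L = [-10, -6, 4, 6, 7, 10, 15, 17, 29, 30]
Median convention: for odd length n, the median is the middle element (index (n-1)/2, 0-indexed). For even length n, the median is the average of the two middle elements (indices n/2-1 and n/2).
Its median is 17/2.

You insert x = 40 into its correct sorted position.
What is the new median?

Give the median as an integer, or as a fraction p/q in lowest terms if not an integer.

Answer: 10

Derivation:
Old list (sorted, length 10): [-10, -6, 4, 6, 7, 10, 15, 17, 29, 30]
Old median = 17/2
Insert x = 40
Old length even (10). Middle pair: indices 4,5 = 7,10.
New length odd (11). New median = single middle element.
x = 40: 10 elements are < x, 0 elements are > x.
New sorted list: [-10, -6, 4, 6, 7, 10, 15, 17, 29, 30, 40]
New median = 10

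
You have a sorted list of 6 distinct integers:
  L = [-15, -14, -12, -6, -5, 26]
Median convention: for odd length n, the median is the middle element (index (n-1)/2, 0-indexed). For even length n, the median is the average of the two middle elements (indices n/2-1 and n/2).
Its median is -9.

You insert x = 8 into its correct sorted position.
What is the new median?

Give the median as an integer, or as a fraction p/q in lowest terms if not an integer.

Answer: -6

Derivation:
Old list (sorted, length 6): [-15, -14, -12, -6, -5, 26]
Old median = -9
Insert x = 8
Old length even (6). Middle pair: indices 2,3 = -12,-6.
New length odd (7). New median = single middle element.
x = 8: 5 elements are < x, 1 elements are > x.
New sorted list: [-15, -14, -12, -6, -5, 8, 26]
New median = -6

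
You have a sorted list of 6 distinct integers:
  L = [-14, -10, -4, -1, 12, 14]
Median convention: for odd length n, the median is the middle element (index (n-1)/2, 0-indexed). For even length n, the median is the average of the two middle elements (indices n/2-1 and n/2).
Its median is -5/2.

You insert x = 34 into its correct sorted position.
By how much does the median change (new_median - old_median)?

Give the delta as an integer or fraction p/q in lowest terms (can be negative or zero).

Answer: 3/2

Derivation:
Old median = -5/2
After inserting x = 34: new sorted = [-14, -10, -4, -1, 12, 14, 34]
New median = -1
Delta = -1 - -5/2 = 3/2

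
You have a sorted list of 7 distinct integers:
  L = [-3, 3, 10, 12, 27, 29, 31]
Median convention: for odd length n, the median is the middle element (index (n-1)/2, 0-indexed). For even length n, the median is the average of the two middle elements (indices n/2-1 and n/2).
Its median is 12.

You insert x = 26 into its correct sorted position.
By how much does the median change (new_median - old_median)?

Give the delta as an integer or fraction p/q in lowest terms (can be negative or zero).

Old median = 12
After inserting x = 26: new sorted = [-3, 3, 10, 12, 26, 27, 29, 31]
New median = 19
Delta = 19 - 12 = 7

Answer: 7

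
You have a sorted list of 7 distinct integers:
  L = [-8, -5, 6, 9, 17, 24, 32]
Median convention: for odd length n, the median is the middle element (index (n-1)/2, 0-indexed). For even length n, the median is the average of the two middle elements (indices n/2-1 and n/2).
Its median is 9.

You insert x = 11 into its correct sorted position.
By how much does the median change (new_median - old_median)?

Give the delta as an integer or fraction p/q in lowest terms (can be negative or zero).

Answer: 1

Derivation:
Old median = 9
After inserting x = 11: new sorted = [-8, -5, 6, 9, 11, 17, 24, 32]
New median = 10
Delta = 10 - 9 = 1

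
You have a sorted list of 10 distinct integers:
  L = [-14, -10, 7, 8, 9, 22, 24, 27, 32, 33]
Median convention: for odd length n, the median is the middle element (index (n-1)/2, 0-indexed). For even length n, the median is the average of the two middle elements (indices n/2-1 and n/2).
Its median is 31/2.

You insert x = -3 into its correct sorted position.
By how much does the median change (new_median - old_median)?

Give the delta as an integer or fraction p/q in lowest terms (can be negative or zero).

Old median = 31/2
After inserting x = -3: new sorted = [-14, -10, -3, 7, 8, 9, 22, 24, 27, 32, 33]
New median = 9
Delta = 9 - 31/2 = -13/2

Answer: -13/2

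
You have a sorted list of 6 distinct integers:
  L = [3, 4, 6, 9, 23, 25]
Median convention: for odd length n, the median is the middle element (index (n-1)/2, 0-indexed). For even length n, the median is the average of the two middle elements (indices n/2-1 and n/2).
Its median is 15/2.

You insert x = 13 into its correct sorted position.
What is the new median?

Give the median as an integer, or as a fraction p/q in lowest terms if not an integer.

Answer: 9

Derivation:
Old list (sorted, length 6): [3, 4, 6, 9, 23, 25]
Old median = 15/2
Insert x = 13
Old length even (6). Middle pair: indices 2,3 = 6,9.
New length odd (7). New median = single middle element.
x = 13: 4 elements are < x, 2 elements are > x.
New sorted list: [3, 4, 6, 9, 13, 23, 25]
New median = 9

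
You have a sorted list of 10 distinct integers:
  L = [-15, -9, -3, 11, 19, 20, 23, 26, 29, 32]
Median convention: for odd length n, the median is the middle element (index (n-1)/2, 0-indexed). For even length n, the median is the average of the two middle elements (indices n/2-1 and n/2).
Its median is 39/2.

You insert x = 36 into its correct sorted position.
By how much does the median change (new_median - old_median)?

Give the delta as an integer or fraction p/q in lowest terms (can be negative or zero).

Old median = 39/2
After inserting x = 36: new sorted = [-15, -9, -3, 11, 19, 20, 23, 26, 29, 32, 36]
New median = 20
Delta = 20 - 39/2 = 1/2

Answer: 1/2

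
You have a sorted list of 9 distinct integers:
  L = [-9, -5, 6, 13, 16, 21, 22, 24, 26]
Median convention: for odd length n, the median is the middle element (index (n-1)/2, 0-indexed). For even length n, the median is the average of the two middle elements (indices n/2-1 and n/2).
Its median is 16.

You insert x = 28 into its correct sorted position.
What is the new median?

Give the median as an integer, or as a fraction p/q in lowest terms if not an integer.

Old list (sorted, length 9): [-9, -5, 6, 13, 16, 21, 22, 24, 26]
Old median = 16
Insert x = 28
Old length odd (9). Middle was index 4 = 16.
New length even (10). New median = avg of two middle elements.
x = 28: 9 elements are < x, 0 elements are > x.
New sorted list: [-9, -5, 6, 13, 16, 21, 22, 24, 26, 28]
New median = 37/2

Answer: 37/2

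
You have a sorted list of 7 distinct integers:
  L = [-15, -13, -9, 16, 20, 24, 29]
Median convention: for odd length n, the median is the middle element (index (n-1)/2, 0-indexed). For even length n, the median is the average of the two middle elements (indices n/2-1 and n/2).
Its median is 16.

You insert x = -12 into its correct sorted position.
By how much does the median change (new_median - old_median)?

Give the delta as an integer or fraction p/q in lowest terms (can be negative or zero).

Old median = 16
After inserting x = -12: new sorted = [-15, -13, -12, -9, 16, 20, 24, 29]
New median = 7/2
Delta = 7/2 - 16 = -25/2

Answer: -25/2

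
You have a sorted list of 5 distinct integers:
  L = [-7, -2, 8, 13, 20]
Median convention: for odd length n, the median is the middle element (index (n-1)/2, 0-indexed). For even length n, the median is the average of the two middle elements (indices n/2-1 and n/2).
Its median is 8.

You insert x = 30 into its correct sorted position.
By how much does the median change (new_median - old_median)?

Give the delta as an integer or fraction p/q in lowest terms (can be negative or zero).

Old median = 8
After inserting x = 30: new sorted = [-7, -2, 8, 13, 20, 30]
New median = 21/2
Delta = 21/2 - 8 = 5/2

Answer: 5/2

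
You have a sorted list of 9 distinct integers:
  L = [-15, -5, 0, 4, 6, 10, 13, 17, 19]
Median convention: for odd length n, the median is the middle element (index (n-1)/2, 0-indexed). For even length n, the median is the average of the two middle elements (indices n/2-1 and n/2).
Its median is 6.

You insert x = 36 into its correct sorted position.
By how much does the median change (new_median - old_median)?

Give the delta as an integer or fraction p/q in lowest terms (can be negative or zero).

Old median = 6
After inserting x = 36: new sorted = [-15, -5, 0, 4, 6, 10, 13, 17, 19, 36]
New median = 8
Delta = 8 - 6 = 2

Answer: 2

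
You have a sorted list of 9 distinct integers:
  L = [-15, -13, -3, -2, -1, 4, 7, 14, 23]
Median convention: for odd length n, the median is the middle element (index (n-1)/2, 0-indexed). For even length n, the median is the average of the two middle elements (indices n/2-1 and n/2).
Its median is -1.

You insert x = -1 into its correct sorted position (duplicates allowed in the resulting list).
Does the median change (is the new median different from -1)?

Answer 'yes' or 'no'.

Old median = -1
Insert x = -1
New median = -1
Changed? no

Answer: no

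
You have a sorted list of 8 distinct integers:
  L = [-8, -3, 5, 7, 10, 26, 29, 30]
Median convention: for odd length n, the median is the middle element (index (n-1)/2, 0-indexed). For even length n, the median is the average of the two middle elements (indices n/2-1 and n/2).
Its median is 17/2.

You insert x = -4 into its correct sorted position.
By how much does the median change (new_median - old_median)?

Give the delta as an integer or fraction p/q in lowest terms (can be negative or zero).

Answer: -3/2

Derivation:
Old median = 17/2
After inserting x = -4: new sorted = [-8, -4, -3, 5, 7, 10, 26, 29, 30]
New median = 7
Delta = 7 - 17/2 = -3/2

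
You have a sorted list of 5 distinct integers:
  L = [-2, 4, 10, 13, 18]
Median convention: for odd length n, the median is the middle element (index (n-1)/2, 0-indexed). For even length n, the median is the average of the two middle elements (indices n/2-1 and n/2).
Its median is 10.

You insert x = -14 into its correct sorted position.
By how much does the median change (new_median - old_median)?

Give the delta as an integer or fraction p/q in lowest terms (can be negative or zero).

Answer: -3

Derivation:
Old median = 10
After inserting x = -14: new sorted = [-14, -2, 4, 10, 13, 18]
New median = 7
Delta = 7 - 10 = -3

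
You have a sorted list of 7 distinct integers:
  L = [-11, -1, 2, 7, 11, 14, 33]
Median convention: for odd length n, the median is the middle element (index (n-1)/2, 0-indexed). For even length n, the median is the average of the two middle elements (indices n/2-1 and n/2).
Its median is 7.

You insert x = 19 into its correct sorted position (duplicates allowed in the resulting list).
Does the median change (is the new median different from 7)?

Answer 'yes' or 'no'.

Answer: yes

Derivation:
Old median = 7
Insert x = 19
New median = 9
Changed? yes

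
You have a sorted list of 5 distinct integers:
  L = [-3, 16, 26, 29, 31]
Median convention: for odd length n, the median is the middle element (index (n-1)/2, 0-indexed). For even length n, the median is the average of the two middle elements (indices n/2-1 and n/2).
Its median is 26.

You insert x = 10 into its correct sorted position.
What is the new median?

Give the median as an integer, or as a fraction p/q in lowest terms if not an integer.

Old list (sorted, length 5): [-3, 16, 26, 29, 31]
Old median = 26
Insert x = 10
Old length odd (5). Middle was index 2 = 26.
New length even (6). New median = avg of two middle elements.
x = 10: 1 elements are < x, 4 elements are > x.
New sorted list: [-3, 10, 16, 26, 29, 31]
New median = 21

Answer: 21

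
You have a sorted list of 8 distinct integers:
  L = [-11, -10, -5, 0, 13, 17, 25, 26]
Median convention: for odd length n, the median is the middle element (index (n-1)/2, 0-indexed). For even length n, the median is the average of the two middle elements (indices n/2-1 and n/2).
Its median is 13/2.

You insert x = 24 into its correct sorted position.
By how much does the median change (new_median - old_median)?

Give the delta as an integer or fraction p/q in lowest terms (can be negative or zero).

Old median = 13/2
After inserting x = 24: new sorted = [-11, -10, -5, 0, 13, 17, 24, 25, 26]
New median = 13
Delta = 13 - 13/2 = 13/2

Answer: 13/2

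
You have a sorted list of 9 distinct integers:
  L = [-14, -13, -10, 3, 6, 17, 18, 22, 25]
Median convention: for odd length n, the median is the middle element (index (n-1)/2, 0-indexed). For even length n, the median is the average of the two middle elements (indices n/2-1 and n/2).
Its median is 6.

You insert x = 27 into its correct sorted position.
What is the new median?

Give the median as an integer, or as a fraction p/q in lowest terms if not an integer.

Answer: 23/2

Derivation:
Old list (sorted, length 9): [-14, -13, -10, 3, 6, 17, 18, 22, 25]
Old median = 6
Insert x = 27
Old length odd (9). Middle was index 4 = 6.
New length even (10). New median = avg of two middle elements.
x = 27: 9 elements are < x, 0 elements are > x.
New sorted list: [-14, -13, -10, 3, 6, 17, 18, 22, 25, 27]
New median = 23/2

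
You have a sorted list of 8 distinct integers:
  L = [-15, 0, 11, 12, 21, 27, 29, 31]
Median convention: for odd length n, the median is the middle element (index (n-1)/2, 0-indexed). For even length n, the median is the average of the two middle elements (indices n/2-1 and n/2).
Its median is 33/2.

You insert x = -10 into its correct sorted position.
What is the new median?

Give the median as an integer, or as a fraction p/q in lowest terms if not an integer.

Old list (sorted, length 8): [-15, 0, 11, 12, 21, 27, 29, 31]
Old median = 33/2
Insert x = -10
Old length even (8). Middle pair: indices 3,4 = 12,21.
New length odd (9). New median = single middle element.
x = -10: 1 elements are < x, 7 elements are > x.
New sorted list: [-15, -10, 0, 11, 12, 21, 27, 29, 31]
New median = 12

Answer: 12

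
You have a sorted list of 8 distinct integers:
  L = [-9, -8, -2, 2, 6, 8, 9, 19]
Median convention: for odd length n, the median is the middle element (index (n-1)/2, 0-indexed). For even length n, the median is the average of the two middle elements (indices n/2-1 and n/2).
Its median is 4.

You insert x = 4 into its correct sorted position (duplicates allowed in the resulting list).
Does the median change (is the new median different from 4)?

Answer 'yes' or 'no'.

Answer: no

Derivation:
Old median = 4
Insert x = 4
New median = 4
Changed? no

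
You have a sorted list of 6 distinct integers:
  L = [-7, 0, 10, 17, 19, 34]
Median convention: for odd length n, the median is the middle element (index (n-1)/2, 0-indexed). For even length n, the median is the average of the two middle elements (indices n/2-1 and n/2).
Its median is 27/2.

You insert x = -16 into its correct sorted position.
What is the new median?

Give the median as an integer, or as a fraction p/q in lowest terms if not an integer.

Answer: 10

Derivation:
Old list (sorted, length 6): [-7, 0, 10, 17, 19, 34]
Old median = 27/2
Insert x = -16
Old length even (6). Middle pair: indices 2,3 = 10,17.
New length odd (7). New median = single middle element.
x = -16: 0 elements are < x, 6 elements are > x.
New sorted list: [-16, -7, 0, 10, 17, 19, 34]
New median = 10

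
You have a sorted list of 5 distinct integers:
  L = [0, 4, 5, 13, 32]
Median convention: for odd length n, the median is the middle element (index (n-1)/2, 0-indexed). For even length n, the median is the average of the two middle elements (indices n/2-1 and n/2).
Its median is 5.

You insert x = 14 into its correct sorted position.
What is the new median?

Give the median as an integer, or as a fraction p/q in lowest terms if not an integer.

Answer: 9

Derivation:
Old list (sorted, length 5): [0, 4, 5, 13, 32]
Old median = 5
Insert x = 14
Old length odd (5). Middle was index 2 = 5.
New length even (6). New median = avg of two middle elements.
x = 14: 4 elements are < x, 1 elements are > x.
New sorted list: [0, 4, 5, 13, 14, 32]
New median = 9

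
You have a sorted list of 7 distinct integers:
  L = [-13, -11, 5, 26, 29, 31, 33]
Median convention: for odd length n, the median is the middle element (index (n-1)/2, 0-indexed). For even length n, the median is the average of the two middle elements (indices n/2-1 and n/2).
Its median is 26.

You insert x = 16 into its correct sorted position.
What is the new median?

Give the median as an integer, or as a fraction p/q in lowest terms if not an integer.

Answer: 21

Derivation:
Old list (sorted, length 7): [-13, -11, 5, 26, 29, 31, 33]
Old median = 26
Insert x = 16
Old length odd (7). Middle was index 3 = 26.
New length even (8). New median = avg of two middle elements.
x = 16: 3 elements are < x, 4 elements are > x.
New sorted list: [-13, -11, 5, 16, 26, 29, 31, 33]
New median = 21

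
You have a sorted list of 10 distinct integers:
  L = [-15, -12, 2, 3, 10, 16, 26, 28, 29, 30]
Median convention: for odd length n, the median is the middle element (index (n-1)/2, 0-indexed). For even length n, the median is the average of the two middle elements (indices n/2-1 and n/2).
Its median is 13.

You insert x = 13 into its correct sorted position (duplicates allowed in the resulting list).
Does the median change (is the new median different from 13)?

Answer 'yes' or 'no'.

Old median = 13
Insert x = 13
New median = 13
Changed? no

Answer: no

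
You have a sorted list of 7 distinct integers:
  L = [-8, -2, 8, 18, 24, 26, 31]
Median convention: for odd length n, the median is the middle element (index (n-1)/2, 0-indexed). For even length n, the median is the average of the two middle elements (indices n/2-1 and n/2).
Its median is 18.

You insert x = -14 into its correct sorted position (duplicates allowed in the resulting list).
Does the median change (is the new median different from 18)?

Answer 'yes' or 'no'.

Answer: yes

Derivation:
Old median = 18
Insert x = -14
New median = 13
Changed? yes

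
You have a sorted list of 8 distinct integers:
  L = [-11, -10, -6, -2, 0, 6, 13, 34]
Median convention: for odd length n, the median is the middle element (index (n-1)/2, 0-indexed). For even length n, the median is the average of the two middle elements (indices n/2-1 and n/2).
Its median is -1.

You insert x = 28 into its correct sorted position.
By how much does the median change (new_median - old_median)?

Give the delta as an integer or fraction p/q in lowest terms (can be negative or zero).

Answer: 1

Derivation:
Old median = -1
After inserting x = 28: new sorted = [-11, -10, -6, -2, 0, 6, 13, 28, 34]
New median = 0
Delta = 0 - -1 = 1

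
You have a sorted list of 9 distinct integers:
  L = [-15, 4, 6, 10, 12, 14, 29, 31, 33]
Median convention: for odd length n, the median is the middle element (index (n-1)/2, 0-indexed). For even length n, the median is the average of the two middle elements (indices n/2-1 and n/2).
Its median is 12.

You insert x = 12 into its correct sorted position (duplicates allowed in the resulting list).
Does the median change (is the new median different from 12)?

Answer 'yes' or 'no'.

Answer: no

Derivation:
Old median = 12
Insert x = 12
New median = 12
Changed? no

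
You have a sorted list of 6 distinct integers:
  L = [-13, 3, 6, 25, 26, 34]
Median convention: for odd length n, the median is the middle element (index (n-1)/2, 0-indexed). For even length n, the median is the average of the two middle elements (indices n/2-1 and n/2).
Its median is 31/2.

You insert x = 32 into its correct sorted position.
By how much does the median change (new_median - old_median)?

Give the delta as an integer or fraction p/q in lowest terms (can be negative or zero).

Old median = 31/2
After inserting x = 32: new sorted = [-13, 3, 6, 25, 26, 32, 34]
New median = 25
Delta = 25 - 31/2 = 19/2

Answer: 19/2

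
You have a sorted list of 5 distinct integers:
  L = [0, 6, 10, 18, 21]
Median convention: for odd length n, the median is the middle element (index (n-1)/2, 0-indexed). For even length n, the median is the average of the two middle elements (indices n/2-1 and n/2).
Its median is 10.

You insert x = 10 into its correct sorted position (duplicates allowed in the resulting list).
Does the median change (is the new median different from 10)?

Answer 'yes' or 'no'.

Answer: no

Derivation:
Old median = 10
Insert x = 10
New median = 10
Changed? no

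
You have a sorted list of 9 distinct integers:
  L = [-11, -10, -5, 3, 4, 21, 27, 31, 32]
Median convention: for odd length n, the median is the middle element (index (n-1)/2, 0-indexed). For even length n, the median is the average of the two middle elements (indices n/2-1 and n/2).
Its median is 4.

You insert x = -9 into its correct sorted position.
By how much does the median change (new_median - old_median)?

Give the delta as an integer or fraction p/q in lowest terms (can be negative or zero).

Answer: -1/2

Derivation:
Old median = 4
After inserting x = -9: new sorted = [-11, -10, -9, -5, 3, 4, 21, 27, 31, 32]
New median = 7/2
Delta = 7/2 - 4 = -1/2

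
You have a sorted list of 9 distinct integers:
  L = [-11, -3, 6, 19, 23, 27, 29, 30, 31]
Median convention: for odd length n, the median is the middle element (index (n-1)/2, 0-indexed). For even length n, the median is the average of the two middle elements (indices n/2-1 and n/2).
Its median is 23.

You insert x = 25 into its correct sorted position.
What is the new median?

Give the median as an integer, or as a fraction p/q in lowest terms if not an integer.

Answer: 24

Derivation:
Old list (sorted, length 9): [-11, -3, 6, 19, 23, 27, 29, 30, 31]
Old median = 23
Insert x = 25
Old length odd (9). Middle was index 4 = 23.
New length even (10). New median = avg of two middle elements.
x = 25: 5 elements are < x, 4 elements are > x.
New sorted list: [-11, -3, 6, 19, 23, 25, 27, 29, 30, 31]
New median = 24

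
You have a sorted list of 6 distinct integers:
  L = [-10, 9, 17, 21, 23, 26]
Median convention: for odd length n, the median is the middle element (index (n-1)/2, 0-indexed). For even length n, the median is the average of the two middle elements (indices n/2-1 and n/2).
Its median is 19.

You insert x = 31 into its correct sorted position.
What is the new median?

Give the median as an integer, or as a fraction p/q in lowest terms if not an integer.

Old list (sorted, length 6): [-10, 9, 17, 21, 23, 26]
Old median = 19
Insert x = 31
Old length even (6). Middle pair: indices 2,3 = 17,21.
New length odd (7). New median = single middle element.
x = 31: 6 elements are < x, 0 elements are > x.
New sorted list: [-10, 9, 17, 21, 23, 26, 31]
New median = 21

Answer: 21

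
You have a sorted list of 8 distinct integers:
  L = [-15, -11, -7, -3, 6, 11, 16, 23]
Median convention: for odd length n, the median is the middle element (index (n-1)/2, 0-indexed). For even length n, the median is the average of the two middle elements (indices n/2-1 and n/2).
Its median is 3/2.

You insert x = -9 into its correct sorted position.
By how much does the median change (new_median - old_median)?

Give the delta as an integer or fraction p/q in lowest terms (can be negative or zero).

Answer: -9/2

Derivation:
Old median = 3/2
After inserting x = -9: new sorted = [-15, -11, -9, -7, -3, 6, 11, 16, 23]
New median = -3
Delta = -3 - 3/2 = -9/2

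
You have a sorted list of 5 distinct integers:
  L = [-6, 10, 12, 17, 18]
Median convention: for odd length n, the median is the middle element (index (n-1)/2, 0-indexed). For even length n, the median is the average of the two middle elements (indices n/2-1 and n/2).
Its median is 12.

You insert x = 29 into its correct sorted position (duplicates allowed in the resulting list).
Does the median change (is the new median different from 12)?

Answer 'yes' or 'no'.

Old median = 12
Insert x = 29
New median = 29/2
Changed? yes

Answer: yes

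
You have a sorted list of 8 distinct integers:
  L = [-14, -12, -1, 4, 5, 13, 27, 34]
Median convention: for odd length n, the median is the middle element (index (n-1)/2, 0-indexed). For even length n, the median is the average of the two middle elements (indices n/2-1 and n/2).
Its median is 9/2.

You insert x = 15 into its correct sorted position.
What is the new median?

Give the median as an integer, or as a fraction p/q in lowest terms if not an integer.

Old list (sorted, length 8): [-14, -12, -1, 4, 5, 13, 27, 34]
Old median = 9/2
Insert x = 15
Old length even (8). Middle pair: indices 3,4 = 4,5.
New length odd (9). New median = single middle element.
x = 15: 6 elements are < x, 2 elements are > x.
New sorted list: [-14, -12, -1, 4, 5, 13, 15, 27, 34]
New median = 5

Answer: 5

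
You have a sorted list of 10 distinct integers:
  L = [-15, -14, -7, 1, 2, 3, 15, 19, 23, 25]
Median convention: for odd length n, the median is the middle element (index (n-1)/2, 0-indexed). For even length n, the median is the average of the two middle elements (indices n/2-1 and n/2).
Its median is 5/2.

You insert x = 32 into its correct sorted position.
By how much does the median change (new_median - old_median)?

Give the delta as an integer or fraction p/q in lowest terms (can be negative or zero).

Old median = 5/2
After inserting x = 32: new sorted = [-15, -14, -7, 1, 2, 3, 15, 19, 23, 25, 32]
New median = 3
Delta = 3 - 5/2 = 1/2

Answer: 1/2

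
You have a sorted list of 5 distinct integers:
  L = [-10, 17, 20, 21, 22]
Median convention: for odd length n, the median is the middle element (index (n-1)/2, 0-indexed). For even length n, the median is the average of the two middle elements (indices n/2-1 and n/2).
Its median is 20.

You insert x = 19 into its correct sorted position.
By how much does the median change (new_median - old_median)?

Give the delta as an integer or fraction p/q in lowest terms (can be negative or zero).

Answer: -1/2

Derivation:
Old median = 20
After inserting x = 19: new sorted = [-10, 17, 19, 20, 21, 22]
New median = 39/2
Delta = 39/2 - 20 = -1/2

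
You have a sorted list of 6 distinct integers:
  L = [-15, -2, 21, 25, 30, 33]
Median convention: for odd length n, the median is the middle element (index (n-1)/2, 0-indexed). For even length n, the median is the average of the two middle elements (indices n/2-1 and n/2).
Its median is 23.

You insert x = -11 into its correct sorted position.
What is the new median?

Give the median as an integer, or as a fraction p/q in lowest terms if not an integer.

Old list (sorted, length 6): [-15, -2, 21, 25, 30, 33]
Old median = 23
Insert x = -11
Old length even (6). Middle pair: indices 2,3 = 21,25.
New length odd (7). New median = single middle element.
x = -11: 1 elements are < x, 5 elements are > x.
New sorted list: [-15, -11, -2, 21, 25, 30, 33]
New median = 21

Answer: 21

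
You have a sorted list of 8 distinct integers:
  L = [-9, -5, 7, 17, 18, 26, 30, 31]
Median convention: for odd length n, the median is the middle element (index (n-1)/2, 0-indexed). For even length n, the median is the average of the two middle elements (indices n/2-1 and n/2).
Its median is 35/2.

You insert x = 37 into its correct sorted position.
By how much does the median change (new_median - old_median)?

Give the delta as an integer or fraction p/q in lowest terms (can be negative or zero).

Old median = 35/2
After inserting x = 37: new sorted = [-9, -5, 7, 17, 18, 26, 30, 31, 37]
New median = 18
Delta = 18 - 35/2 = 1/2

Answer: 1/2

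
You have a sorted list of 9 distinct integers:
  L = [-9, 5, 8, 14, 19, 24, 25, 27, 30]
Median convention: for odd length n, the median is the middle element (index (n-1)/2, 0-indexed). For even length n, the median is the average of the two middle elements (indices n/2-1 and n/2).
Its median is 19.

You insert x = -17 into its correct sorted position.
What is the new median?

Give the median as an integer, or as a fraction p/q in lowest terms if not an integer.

Old list (sorted, length 9): [-9, 5, 8, 14, 19, 24, 25, 27, 30]
Old median = 19
Insert x = -17
Old length odd (9). Middle was index 4 = 19.
New length even (10). New median = avg of two middle elements.
x = -17: 0 elements are < x, 9 elements are > x.
New sorted list: [-17, -9, 5, 8, 14, 19, 24, 25, 27, 30]
New median = 33/2

Answer: 33/2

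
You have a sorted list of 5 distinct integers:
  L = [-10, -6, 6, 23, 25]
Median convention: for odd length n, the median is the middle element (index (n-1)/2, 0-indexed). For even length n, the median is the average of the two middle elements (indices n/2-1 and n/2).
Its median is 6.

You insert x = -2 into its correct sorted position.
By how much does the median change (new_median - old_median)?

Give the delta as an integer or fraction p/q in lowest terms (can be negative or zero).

Old median = 6
After inserting x = -2: new sorted = [-10, -6, -2, 6, 23, 25]
New median = 2
Delta = 2 - 6 = -4

Answer: -4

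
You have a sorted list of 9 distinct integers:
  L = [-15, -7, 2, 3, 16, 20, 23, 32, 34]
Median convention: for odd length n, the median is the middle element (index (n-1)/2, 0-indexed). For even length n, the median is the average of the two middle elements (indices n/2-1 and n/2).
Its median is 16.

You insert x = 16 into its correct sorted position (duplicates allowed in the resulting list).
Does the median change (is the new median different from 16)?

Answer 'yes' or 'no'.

Answer: no

Derivation:
Old median = 16
Insert x = 16
New median = 16
Changed? no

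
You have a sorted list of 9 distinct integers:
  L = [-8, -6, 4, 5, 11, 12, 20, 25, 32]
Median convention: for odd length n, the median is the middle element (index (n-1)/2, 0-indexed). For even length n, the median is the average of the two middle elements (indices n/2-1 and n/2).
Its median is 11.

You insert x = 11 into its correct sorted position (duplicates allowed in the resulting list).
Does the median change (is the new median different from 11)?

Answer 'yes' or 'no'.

Old median = 11
Insert x = 11
New median = 11
Changed? no

Answer: no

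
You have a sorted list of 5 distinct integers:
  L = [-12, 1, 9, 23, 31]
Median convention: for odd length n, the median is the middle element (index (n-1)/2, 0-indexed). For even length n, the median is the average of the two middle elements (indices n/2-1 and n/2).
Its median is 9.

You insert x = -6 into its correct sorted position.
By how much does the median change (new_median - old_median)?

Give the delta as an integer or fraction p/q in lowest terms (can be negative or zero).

Old median = 9
After inserting x = -6: new sorted = [-12, -6, 1, 9, 23, 31]
New median = 5
Delta = 5 - 9 = -4

Answer: -4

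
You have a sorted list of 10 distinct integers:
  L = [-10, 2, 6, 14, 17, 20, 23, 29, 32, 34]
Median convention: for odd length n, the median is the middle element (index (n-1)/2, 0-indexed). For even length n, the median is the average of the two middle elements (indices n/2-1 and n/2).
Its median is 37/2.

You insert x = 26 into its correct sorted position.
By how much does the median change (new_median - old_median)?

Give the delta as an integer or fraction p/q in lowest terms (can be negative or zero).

Old median = 37/2
After inserting x = 26: new sorted = [-10, 2, 6, 14, 17, 20, 23, 26, 29, 32, 34]
New median = 20
Delta = 20 - 37/2 = 3/2

Answer: 3/2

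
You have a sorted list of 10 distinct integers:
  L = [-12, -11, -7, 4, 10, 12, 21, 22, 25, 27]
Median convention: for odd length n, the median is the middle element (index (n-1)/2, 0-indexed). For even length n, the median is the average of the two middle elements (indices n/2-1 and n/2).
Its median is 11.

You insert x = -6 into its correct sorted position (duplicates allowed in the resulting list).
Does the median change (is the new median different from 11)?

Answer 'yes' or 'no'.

Answer: yes

Derivation:
Old median = 11
Insert x = -6
New median = 10
Changed? yes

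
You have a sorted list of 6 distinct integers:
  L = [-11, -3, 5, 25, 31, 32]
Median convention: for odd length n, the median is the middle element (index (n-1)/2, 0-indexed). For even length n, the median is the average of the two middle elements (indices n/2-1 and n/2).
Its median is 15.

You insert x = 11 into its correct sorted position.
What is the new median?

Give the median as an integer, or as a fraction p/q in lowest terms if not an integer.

Answer: 11

Derivation:
Old list (sorted, length 6): [-11, -3, 5, 25, 31, 32]
Old median = 15
Insert x = 11
Old length even (6). Middle pair: indices 2,3 = 5,25.
New length odd (7). New median = single middle element.
x = 11: 3 elements are < x, 3 elements are > x.
New sorted list: [-11, -3, 5, 11, 25, 31, 32]
New median = 11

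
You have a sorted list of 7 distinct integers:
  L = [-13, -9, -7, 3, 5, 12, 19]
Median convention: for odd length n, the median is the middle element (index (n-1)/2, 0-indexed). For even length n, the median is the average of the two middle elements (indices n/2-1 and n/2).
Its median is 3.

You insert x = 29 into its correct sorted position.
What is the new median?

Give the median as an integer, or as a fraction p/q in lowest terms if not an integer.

Answer: 4

Derivation:
Old list (sorted, length 7): [-13, -9, -7, 3, 5, 12, 19]
Old median = 3
Insert x = 29
Old length odd (7). Middle was index 3 = 3.
New length even (8). New median = avg of two middle elements.
x = 29: 7 elements are < x, 0 elements are > x.
New sorted list: [-13, -9, -7, 3, 5, 12, 19, 29]
New median = 4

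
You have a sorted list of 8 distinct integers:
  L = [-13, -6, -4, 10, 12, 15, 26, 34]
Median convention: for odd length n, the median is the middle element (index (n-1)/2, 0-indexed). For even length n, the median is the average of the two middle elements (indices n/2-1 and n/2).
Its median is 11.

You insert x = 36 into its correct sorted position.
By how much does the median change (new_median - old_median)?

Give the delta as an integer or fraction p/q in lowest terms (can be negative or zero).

Old median = 11
After inserting x = 36: new sorted = [-13, -6, -4, 10, 12, 15, 26, 34, 36]
New median = 12
Delta = 12 - 11 = 1

Answer: 1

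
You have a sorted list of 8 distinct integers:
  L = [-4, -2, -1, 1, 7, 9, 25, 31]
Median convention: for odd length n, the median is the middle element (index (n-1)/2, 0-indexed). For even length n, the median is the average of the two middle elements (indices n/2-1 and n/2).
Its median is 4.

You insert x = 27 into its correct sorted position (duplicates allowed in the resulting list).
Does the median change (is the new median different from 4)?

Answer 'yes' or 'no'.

Old median = 4
Insert x = 27
New median = 7
Changed? yes

Answer: yes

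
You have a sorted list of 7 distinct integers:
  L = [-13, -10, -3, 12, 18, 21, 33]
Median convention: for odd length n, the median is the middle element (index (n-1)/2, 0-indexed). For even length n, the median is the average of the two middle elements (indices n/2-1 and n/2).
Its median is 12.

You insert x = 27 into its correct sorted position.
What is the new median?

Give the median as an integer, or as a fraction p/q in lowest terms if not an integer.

Old list (sorted, length 7): [-13, -10, -3, 12, 18, 21, 33]
Old median = 12
Insert x = 27
Old length odd (7). Middle was index 3 = 12.
New length even (8). New median = avg of two middle elements.
x = 27: 6 elements are < x, 1 elements are > x.
New sorted list: [-13, -10, -3, 12, 18, 21, 27, 33]
New median = 15

Answer: 15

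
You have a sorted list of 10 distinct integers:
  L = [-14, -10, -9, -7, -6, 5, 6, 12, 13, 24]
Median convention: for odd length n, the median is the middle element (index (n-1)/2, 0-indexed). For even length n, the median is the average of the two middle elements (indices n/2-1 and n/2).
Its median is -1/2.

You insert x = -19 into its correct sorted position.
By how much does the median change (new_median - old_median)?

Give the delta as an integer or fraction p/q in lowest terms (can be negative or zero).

Answer: -11/2

Derivation:
Old median = -1/2
After inserting x = -19: new sorted = [-19, -14, -10, -9, -7, -6, 5, 6, 12, 13, 24]
New median = -6
Delta = -6 - -1/2 = -11/2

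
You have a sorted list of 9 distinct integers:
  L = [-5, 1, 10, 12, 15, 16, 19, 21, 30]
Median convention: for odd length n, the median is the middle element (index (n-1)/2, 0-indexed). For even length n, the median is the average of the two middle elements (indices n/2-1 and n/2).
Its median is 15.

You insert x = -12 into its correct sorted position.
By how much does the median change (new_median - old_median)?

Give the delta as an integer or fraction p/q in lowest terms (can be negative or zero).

Old median = 15
After inserting x = -12: new sorted = [-12, -5, 1, 10, 12, 15, 16, 19, 21, 30]
New median = 27/2
Delta = 27/2 - 15 = -3/2

Answer: -3/2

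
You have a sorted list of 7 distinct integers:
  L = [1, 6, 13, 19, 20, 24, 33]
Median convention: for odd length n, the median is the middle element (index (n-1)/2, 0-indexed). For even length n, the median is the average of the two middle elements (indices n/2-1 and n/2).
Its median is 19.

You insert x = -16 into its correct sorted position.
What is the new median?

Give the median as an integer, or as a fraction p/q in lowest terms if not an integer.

Answer: 16

Derivation:
Old list (sorted, length 7): [1, 6, 13, 19, 20, 24, 33]
Old median = 19
Insert x = -16
Old length odd (7). Middle was index 3 = 19.
New length even (8). New median = avg of two middle elements.
x = -16: 0 elements are < x, 7 elements are > x.
New sorted list: [-16, 1, 6, 13, 19, 20, 24, 33]
New median = 16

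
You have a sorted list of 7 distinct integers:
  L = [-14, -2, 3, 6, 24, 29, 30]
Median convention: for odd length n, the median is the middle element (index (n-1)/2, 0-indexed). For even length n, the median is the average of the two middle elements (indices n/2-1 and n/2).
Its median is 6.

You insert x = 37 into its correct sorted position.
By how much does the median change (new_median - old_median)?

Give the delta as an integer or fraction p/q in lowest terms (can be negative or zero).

Old median = 6
After inserting x = 37: new sorted = [-14, -2, 3, 6, 24, 29, 30, 37]
New median = 15
Delta = 15 - 6 = 9

Answer: 9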